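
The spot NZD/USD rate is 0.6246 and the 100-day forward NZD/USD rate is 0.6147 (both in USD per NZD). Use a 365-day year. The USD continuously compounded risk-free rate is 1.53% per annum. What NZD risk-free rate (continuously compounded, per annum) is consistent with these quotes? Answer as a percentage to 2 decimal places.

7.36%

F = S·e^((r_USD − r_NZD)T) ⇒ r_NZD = r_USD − ln(F/S)/T
ln(0.6147/0.6246) = -0.015977; /(100/365) = -0.058316
r_NZD = 0.0153 + 0.058316 = 0.073616
r_NZD = 7.36%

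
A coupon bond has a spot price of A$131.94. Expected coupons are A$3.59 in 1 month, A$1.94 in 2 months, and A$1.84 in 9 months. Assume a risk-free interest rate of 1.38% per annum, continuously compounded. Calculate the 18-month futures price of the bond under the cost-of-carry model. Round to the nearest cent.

A$127.20

PV(coupons) I = 3.59·e^(−0.0138·1/12) + 1.94·e^(−0.0138·2/12) + 1.84·e^(−0.0138·9/12)
I = 3.5859 + 1.9355 + 1.8211 = 7.3425
F = (S − I)·e^(rT) = (131.94 − 7.3425) · e^(0.0138·18/12)
= 124.5975 · e^0.020700 = 124.5975 × 1.020916 = A$127.20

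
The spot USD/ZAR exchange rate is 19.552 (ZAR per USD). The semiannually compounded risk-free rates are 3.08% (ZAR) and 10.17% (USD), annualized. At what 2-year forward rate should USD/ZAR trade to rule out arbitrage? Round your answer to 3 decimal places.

By covered interest parity, F = S · (1+r_ZAR/2)^(2T) / (1+r_USD/2)^(2T)
= 19.552 × 1.063038 / 1.219447 = 19.552 × 0.871738
F = 17.044 ZAR per USD

17.044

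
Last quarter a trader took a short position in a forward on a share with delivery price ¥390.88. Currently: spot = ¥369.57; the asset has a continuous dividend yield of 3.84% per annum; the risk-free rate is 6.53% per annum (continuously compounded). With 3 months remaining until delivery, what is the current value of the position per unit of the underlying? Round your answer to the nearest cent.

¥18.51

Current fair forward for the remaining 3 months: F = S·e^((r − q)·T), (r − q) = 0.0653 − 0.0384 = 0.0269
F = 369.57 · e^(0.0269 × 3/12) = 369.57 × 1.006748 = 372.0639
Value of long forward = (F − K)·e^(−rT) = (372.0639 − 390.88) · e^(−0.0653·3/12)
= -18.8161 × 0.983808 = -18.51
Short position value = −(long value) = ¥18.51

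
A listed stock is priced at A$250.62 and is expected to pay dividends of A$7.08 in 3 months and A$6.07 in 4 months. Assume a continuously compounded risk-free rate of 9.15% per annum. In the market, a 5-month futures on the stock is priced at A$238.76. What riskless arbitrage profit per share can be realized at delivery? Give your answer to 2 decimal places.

A$8.29 per share

PV(dividends) I = 7.08·e^(−0.0915·3/12) + 6.07·e^(−0.0915·4/12) = 12.8075
Fair futures F* = (S − I)·e^(rT) = (250.62 − 12.8075)·e^0.038125 = 237.8125 × 1.038861 = 247.0541
Market A$238.76 < fair 247.0541: forward underpriced → reverse cash-and-carry (short the stock, invest proceeds at r, pay the dividends, go long the forward).
Profit at T = |F_mkt − F*| = |238.76 − 247.0541| = A$8.29 per share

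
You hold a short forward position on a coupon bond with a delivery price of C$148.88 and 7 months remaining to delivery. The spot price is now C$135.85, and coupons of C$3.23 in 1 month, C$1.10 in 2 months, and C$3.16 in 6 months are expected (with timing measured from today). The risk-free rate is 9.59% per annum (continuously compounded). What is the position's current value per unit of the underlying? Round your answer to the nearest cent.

PV(remaining coupons) I = 3.23·e^(−0.0959·1/12) + 1.10·e^(−0.0959·2/12) + 3.16·e^(−0.0959·6/12) = 7.2989
Current forward F = (S − I)·e^(rT) = (135.85 − 7.2989)·e^(0.0959·7/12) = 128.5511 × 1.057536 = 135.9474
Value (long) = (F − K)·e^(−rT) = (135.9474 − 148.88) × 0.945594 = -12.2290
Short position value = −(long value) = C$12.23

C$12.23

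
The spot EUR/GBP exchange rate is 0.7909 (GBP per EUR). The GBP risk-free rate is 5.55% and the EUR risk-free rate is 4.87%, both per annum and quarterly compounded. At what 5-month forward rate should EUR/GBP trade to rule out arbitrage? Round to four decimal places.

0.7931

By covered interest parity, F = S · (1+r_GBP/4)^(4T) / (1+r_EUR/4)^(4T)
= 0.7909 × 1.023232 / 1.020374 = 0.7909 × 1.002801
F = 0.7931 GBP per EUR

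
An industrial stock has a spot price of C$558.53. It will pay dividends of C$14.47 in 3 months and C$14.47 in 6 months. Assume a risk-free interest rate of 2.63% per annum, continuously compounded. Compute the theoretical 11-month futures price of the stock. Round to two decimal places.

PV(dividends) I = 14.47·e^(−0.0263·3/12) + 14.47·e^(−0.0263·6/12)
I = 14.3752 + 14.2810 = 28.6562
F = (S − I)·e^(rT) = (558.53 − 28.6562) · e^(0.0263·11/12)
= 529.8738 · e^0.024108 = 529.8738 × 1.024401 = C$542.80

C$542.80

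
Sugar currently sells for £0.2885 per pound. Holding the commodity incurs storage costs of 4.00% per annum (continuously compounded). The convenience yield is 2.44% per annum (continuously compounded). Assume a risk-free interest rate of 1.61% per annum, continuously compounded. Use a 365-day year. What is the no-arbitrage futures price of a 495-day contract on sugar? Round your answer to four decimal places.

Net carry = r + u − y = 0.0161 + 0.0400 − 0.0244 = 0.0317
F = S·e^((r+u−y)T) = 0.2885 · e^(0.0317 × 495/365) = 0.2885 · e^0.042990
= 0.2885 × 1.043927 = £0.3012 per pound

£0.3012 per pound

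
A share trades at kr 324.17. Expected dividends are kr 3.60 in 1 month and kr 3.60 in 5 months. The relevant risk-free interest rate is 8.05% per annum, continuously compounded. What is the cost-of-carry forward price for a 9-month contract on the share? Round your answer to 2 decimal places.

kr 336.85

PV(dividends) I = 3.60·e^(−0.0805·1/12) + 3.60·e^(−0.0805·5/12)
I = 3.5759 + 3.4813 = 7.0572
F = (S − I)·e^(rT) = (324.17 − 7.0572) · e^(0.0805·9/12)
= 317.1128 · e^0.060375 = 317.1128 × 1.062235 = kr 336.85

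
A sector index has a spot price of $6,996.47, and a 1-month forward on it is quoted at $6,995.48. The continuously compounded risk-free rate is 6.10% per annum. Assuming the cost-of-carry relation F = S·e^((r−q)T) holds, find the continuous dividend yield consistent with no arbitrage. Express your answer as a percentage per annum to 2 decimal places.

6.27%

From F = S·e^((r−q)T): (r − q) = ln(F/S)/T
ln(6995.48/6996.47) = ln(0.999859) = -0.000141
(r − q) = -0.000141 / (1/12) = -0.001692
q = r − ln(F/S)/T = 0.0610 + 0.001692 = 0.062692
q = 6.27%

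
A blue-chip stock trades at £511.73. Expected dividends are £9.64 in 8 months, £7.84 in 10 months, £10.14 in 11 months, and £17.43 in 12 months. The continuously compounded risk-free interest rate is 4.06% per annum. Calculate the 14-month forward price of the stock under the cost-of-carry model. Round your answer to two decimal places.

£490.98

PV(dividends) I = 9.64·e^(−0.0406·8/12) + 7.84·e^(−0.0406·10/12) + 10.14·e^(−0.0406·11/12) + 17.43·e^(−0.0406·12/12)
I = 9.3826 + 7.5792 + 9.7696 + 16.7365 = 43.4679
F = (S − I)·e^(rT) = (511.73 − 43.4679) · e^(0.0406·14/12)
= 468.2621 · e^0.047367 = 468.2621 × 1.048507 = £490.98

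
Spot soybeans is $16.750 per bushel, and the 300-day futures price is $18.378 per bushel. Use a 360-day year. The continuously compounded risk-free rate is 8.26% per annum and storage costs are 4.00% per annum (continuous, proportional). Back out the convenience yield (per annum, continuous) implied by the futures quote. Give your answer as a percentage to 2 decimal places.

1.13%

F = S·e^((r+u−y)T) ⇒ (r+u−y) = ln(F/S)/T
ln(18.378/16.750) = 0.092756; /T ⇒ 0.111307
y = r + u − ln(F/S)/T = 0.0826 + 0.0400 − 0.111307 = 0.011293
y = 1.13%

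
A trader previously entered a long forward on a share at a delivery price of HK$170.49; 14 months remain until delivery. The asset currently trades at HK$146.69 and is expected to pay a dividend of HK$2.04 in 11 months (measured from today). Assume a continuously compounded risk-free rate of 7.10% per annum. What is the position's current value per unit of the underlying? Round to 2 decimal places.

PV(remaining dividends) I = 2.04·e^(−0.0710·11/12) = 1.9115
Current forward F = (S − I)·e^(rT) = (146.69 − 1.9115)·e^(0.0710·14/12) = 144.7785 × 1.086361 = 157.2817
Value (long) = (F − K)·e^(−rT) = (157.2817 − 170.49) × 0.920505 = -12.1583
Value = -HK$12.16

-HK$12.16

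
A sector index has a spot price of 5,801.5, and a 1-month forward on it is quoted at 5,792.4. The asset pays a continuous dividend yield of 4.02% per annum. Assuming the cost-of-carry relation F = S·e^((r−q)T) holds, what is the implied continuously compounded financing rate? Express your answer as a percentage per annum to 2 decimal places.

From F = S·e^((r−q)T): (r − q) = ln(F/S)/T
ln(5792.4/5801.5) = ln(0.998431) = -0.001570
(r − q) = -0.001570 / (1/12) = -0.018840
r = ln(F/S)/T + q = -0.018840 + 0.0402 = 0.021360
r = 2.14%

2.14%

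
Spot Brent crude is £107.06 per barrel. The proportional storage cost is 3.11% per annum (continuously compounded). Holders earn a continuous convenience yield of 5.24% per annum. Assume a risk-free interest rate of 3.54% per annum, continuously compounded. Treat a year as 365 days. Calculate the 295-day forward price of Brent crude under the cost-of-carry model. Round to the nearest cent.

Net carry = r + u − y = 0.0354 + 0.0311 − 0.0524 = 0.0141
F = S·e^((r+u−y)T) = 107.06 · e^(0.0141 × 295/365) = 107.06 · e^0.011396
= 107.06 × 1.011461 = £108.29 per barrel

£108.29 per barrel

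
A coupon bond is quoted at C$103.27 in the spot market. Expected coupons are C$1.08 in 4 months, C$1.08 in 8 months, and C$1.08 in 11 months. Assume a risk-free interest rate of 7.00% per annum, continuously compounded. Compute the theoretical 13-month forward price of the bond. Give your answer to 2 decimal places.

C$108.06

PV(coupons) I = 1.08·e^(−0.0700·4/12) + 1.08·e^(−0.0700·8/12) + 1.08·e^(−0.0700·11/12)
I = 1.0551 + 1.0308 + 1.0129 = 3.0988
F = (S − I)·e^(rT) = (103.27 − 3.0988) · e^(0.0700·13/12)
= 100.1712 · e^0.075833 = 100.1712 × 1.078782 = C$108.06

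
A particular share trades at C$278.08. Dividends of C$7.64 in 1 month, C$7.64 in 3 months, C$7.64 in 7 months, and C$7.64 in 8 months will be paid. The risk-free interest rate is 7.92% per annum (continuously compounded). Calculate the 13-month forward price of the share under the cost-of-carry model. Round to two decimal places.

C$270.72

PV(dividends) I = 7.64·e^(−0.0792·1/12) + 7.64·e^(−0.0792·3/12) + 7.64·e^(−0.0792·7/12) + 7.64·e^(−0.0792·8/12)
I = 7.5897 + 7.4902 + 7.2951 + 7.2471 = 29.6221
F = (S − I)·e^(rT) = (278.08 − 29.6221) · e^(0.0792·13/12)
= 248.4579 · e^0.085800 = 248.4579 × 1.089588 = C$270.72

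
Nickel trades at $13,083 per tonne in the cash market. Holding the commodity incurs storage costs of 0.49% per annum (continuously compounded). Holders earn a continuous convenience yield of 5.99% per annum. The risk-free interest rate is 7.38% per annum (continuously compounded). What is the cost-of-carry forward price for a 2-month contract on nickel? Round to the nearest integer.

Net carry = r + u − y = 0.0738 + 0.0049 − 0.0599 = 0.0188
F = S·e^((r+u−y)T) = 13083 · e^(0.0188 × 2/12) = 13083 · e^0.003133
= 13083 × 1.003138 = $13,124 per tonne

$13,124 per tonne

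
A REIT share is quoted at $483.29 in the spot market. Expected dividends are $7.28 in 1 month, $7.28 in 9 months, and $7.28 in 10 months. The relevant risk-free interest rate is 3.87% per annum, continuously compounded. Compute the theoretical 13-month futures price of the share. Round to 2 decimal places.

PV(dividends) I = 7.28·e^(−0.0387·1/12) + 7.28·e^(−0.0387·9/12) + 7.28·e^(−0.0387·10/12)
I = 7.2566 + 7.0717 + 7.0490 = 21.3773
F = (S − I)·e^(rT) = (483.29 − 21.3773) · e^(0.0387·13/12)
= 461.9127 · e^0.041925 = 461.9127 × 1.042816 = $481.69

$481.69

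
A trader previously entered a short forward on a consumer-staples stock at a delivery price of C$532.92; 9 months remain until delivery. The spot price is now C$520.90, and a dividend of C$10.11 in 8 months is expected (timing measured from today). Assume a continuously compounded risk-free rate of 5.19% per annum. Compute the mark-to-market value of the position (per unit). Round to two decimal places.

C$1.44

PV(remaining dividends) I = 10.11·e^(−0.0519·8/12) = 9.7662
Current forward F = (S − I)·e^(rT) = (520.90 − 9.7662)·e^(0.0519·9/12) = 511.1338 × 1.039693 = 531.4222
Value (long) = (F − K)·e^(−rT) = (531.4222 − 532.92) × 0.961823 = -1.4406
Short position value = −(long value) = C$1.44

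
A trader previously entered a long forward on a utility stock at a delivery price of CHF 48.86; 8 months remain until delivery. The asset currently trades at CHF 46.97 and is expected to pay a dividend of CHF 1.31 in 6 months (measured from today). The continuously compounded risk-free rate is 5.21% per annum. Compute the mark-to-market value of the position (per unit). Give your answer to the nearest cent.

-CHF 1.50

PV(remaining dividends) I = 1.31·e^(−0.0521·6/12) = 1.2763
Current forward F = (S − I)·e^(rT) = (46.97 − 1.2763)·e^(0.0521·8/12) = 45.6937 × 1.035344 = 47.3087
Value (long) = (F − K)·e^(−rT) = (47.3087 − 48.86) × 0.965863 = -1.4983
Value = -CHF 1.50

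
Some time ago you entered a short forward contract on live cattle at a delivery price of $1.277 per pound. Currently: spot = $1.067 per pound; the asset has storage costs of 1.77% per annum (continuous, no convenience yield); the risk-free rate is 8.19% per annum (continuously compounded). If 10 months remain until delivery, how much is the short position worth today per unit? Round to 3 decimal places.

$0.110 per pound

Current fair forward for the remaining 10 months: F = S·e^((r + u)·T), (r + u) = 0.0819 + 0.0177 = 0.0996
F = 1.067 · e^(0.0996 × 10/12) = 1.067 × 1.086542 = 1.1593
Value of long forward = (F − K)·e^(−rT) = (1.1593 − 1.277) · e^(−0.0819·10/12)
= -0.1177 × 0.934027 = -0.110
Short position value = −(long value) = $0.110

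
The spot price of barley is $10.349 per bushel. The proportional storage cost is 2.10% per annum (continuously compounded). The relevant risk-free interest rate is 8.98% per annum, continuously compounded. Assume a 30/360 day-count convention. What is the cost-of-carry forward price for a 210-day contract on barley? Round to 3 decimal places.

Net carry = r + u − y = 0.0898 + 0.0210 − 0.0000 = 0.1108
F = S·e^((r+u−y)T) = 10.349 · e^(0.1108 × 210/360) = 10.349 · e^0.064633
= 10.349 × 1.066767 = $11.040 per bushel

$11.040 per bushel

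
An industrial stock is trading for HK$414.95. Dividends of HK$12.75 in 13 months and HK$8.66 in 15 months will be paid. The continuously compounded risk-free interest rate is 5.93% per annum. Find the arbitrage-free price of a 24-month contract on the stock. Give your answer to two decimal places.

PV(dividends) I = 12.75·e^(−0.0593·13/12) + 8.66·e^(−0.0593·15/12)
I = 11.9567 + 8.0413 = 19.9980
F = (S − I)·e^(rT) = (414.95 − 19.9980) · e^(0.0593·24/12)
= 394.9520 · e^0.118600 = 394.9520 × 1.125919 = HK$444.68

HK$444.68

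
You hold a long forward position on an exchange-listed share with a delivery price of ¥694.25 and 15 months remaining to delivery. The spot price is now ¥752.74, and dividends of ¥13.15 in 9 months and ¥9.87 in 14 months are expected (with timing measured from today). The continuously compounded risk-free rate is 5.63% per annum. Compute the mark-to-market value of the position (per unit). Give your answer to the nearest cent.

PV(remaining dividends) I = 13.15·e^(−0.0563·9/12) + 9.87·e^(−0.0563·14/12) = 21.8488
Current forward F = (S − I)·e^(rT) = (752.74 − 21.8488)·e^(0.0563·15/12) = 730.8912 × 1.072910 = 784.1805
Value (long) = (F − K)·e^(−rT) = (784.1805 − 694.25) × 0.932044 = 83.8192
Value = ¥83.82

¥83.82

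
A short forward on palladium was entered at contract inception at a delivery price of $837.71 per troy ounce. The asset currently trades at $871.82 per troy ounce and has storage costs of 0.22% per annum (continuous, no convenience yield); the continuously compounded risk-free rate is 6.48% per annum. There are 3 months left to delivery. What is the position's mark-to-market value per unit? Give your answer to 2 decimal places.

-$48.05 per troy ounce

Current fair forward for the remaining 3 months: F = S·e^((r + u)·T), (r + u) = 0.0648 + 0.0022 = 0.0670
F = 871.82 · e^(0.0670 × 3/12) = 871.82 × 1.016891 = 886.5459
Value of long forward = (F − K)·e^(−rT) = (886.5459 − 837.71) · e^(−0.0648·3/12)
= 48.8359 × 0.983931 = 48.05
Short position value = −(long value) = -$48.05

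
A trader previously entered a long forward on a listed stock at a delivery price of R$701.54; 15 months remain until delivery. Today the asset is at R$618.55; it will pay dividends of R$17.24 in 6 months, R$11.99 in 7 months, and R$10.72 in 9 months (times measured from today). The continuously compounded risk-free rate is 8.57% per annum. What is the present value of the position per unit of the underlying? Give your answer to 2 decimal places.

-R$49.70

PV(remaining dividends) I = 17.24·e^(−0.0857·6/12) + 11.99·e^(−0.0857·7/12) + 10.72·e^(−0.0857·9/12) = 37.9749
Current forward F = (S − I)·e^(rT) = (618.55 − 37.9749)·e^(0.0857·15/12) = 580.5751 × 1.113073 = 646.2225
Value (long) = (F − K)·e^(−rT) = (646.2225 − 701.54) × 0.898413 = -49.6980
Value = -R$49.70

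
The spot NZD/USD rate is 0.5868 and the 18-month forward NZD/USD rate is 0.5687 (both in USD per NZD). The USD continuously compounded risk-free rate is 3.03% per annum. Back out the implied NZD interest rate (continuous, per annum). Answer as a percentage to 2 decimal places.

F = S·e^((r_USD − r_NZD)T) ⇒ r_NZD = r_USD − ln(F/S)/T
ln(0.5687/0.5868) = -0.031331; /(18/12) = -0.020887
r_NZD = 0.0303 + 0.020887 = 0.051187
r_NZD = 5.12%

5.12%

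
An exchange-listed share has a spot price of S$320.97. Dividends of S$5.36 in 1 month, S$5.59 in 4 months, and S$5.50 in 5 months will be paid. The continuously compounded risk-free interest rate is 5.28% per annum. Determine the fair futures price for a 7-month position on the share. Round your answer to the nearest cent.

S$314.29

PV(dividends) I = 5.36·e^(−0.0528·1/12) + 5.59·e^(−0.0528·4/12) + 5.50·e^(−0.0528·5/12)
I = 5.3365 + 5.4925 + 5.3803 = 16.2093
F = (S − I)·e^(rT) = (320.97 − 16.2093) · e^(0.0528·7/12)
= 304.7607 · e^0.030800 = 304.7607 × 1.031279 = S$314.29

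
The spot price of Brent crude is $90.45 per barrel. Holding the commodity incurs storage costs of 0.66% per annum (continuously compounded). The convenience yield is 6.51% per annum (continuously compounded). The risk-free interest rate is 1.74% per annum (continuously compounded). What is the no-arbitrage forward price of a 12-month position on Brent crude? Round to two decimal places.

Net carry = r + u − y = 0.0174 + 0.0066 − 0.0651 = -0.0411
F = S·e^((r+u−y)T) = 90.45 · e^(-0.0411 × 12/12) = 90.45 · e^-0.041100
= 90.45 × 0.959733 = $86.81 per barrel

$86.81 per barrel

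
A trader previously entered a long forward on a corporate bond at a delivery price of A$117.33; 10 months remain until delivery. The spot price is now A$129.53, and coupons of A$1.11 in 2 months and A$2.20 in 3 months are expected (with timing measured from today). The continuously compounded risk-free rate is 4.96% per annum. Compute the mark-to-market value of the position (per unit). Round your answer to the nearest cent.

A$13.68

PV(remaining coupons) I = 1.11·e^(−0.0496·2/12) + 2.20·e^(−0.0496·3/12) = 3.2738
Current forward F = (S − I)·e^(rT) = (129.53 − 3.2738)·e^(0.0496·10/12) = 126.2562 × 1.042199 = 131.5841
Value (long) = (F − K)·e^(−rT) = (131.5841 − 117.33) × 0.959509 = 13.6769
Value = A$13.68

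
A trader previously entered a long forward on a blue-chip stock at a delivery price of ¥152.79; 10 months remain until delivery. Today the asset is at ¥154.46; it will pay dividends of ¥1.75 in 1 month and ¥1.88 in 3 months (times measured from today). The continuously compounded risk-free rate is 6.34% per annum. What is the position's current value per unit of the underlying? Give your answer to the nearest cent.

PV(remaining dividends) I = 1.75·e^(−0.0634·1/12) + 1.88·e^(−0.0634·3/12) = 3.5912
Current forward F = (S − I)·e^(rT) = (154.46 − 3.5912)·e^(0.0634·10/12) = 150.8688 × 1.054254 = 159.0540
Value (long) = (F − K)·e^(−rT) = (159.0540 − 152.79) × 0.948538 = 5.9416
Value = ¥5.94

¥5.94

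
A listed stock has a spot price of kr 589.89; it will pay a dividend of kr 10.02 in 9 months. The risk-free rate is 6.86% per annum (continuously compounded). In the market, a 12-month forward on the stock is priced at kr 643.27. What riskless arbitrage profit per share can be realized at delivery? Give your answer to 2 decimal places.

PV(dividends) I = 10.02·e^(−0.0686·9/12) = 9.5175
Fair forward F* = (S − I)·e^(rT) = (589.89 − 9.5175)·e^0.068600 = 580.3725 × 1.071008 = 621.5836
Market kr 643.27 > fair 621.5836: forward overpriced → cash-and-carry (borrow at r, buy the stock and collect the dividends, short the forward).
Profit at T = |F_mkt − F*| = |643.27 − 621.5836| = kr 21.69 per share

kr 21.69 per share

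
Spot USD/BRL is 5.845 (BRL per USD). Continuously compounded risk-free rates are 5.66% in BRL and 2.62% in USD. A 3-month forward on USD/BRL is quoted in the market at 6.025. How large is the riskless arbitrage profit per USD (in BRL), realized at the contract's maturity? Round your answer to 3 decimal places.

Fair forward: F* = S·e^(carry·T), with carry = (r_BRL − r_USD) = 0.0566 − 0.0262 = 0.0304
F* = 5.845 · e^(0.0304 × 3/12) = 5.845 · e^0.007600 = 5.845 × 1.007629 = 5.8896
Market 6.025 > fair 5.8896: forward overpriced → cash-and-carry (buy spot, short the forward).
At maturity, profit = |F_mkt − F*| = |6.025 − 5.8896| = 0.135 per USD (in BRL)

0.135 per USD (in BRL)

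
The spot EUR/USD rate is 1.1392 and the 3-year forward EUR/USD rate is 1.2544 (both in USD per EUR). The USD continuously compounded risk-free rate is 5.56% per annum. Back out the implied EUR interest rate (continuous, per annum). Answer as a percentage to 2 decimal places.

2.35%

F = S·e^((r_USD − r_EUR)T) ⇒ r_EUR = r_USD − ln(F/S)/T
ln(1.2544/1.1392) = 0.096331; /(3) = 0.032110
r_EUR = 0.0556 − 0.032110 = 0.023490
r_EUR = 2.35%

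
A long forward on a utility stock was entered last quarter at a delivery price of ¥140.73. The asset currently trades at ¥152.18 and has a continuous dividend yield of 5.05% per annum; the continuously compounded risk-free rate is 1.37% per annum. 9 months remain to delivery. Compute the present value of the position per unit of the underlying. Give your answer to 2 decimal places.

¥7.23

Current fair forward for the remaining 9 months: F = S·e^((r − q)·T), (r − q) = 0.0137 − 0.0505 = -0.0368
F = 152.18 · e^(-0.0368 × 9/12) = 152.18 × 0.972777 = 148.0372
Value of long forward = (F − K)·e^(−rT) = (148.0372 − 140.73) · e^(−0.0137·9/12)
= 7.3072 × 0.989778 = 7.23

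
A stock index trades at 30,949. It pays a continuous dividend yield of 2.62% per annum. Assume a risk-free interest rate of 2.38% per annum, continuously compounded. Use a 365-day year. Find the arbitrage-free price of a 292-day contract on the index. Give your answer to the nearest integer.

30,890

F = S·e^((r − q)T) = 30949 · e^((0.0238 − 0.0262) × 292/365)
= 30949 · e^-0.001920 = 30949 × 0.998082
F = 30,890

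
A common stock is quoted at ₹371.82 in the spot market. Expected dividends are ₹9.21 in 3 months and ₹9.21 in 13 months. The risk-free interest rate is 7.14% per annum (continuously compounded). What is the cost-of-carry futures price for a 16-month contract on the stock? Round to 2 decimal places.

₹389.63

PV(dividends) I = 9.21·e^(−0.0714·3/12) + 9.21·e^(−0.0714·13/12)
I = 9.0471 + 8.5245 = 17.5716
F = (S − I)·e^(rT) = (371.82 − 17.5716) · e^(0.0714·16/12)
= 354.2484 · e^0.095200 = 354.2484 × 1.099879 = ₹389.63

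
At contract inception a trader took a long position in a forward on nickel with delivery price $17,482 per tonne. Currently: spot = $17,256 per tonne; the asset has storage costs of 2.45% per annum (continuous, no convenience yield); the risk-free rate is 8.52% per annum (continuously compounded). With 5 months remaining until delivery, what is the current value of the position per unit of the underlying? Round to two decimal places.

$560.78 per tonne

Current fair forward for the remaining 5 months: F = S·e^((r + u)·T), (r + u) = 0.0852 + 0.0245 = 0.1097
F = 17256 · e^(0.1097 × 5/12) = 17256 × 1.04676906 = 18063.0469
Value of long forward = (F − K)·e^(−rT) = (18063.0469 − 17482) · e^(−0.0852·5/12)
= 581.0469 × 0.96512273 = 560.78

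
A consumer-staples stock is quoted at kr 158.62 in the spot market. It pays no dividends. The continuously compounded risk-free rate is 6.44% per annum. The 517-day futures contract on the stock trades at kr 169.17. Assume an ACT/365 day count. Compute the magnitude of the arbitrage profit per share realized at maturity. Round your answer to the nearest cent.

Fair futures: F* = S·e^(carry·T), with carry = r = 0.0644
F* = 158.62 · e^(0.0644 × 517/365) = 158.62 · e^0.091219 = 158.62 × 1.095509 = kr 173.7696
Market kr 169.17 < fair kr 173.7696: forward underpriced → reverse cash-and-carry (short spot, go long the forward).
At maturity, profit = |F_mkt − F*| = |169.17 − 173.7696| = kr 4.60 per share

kr 4.60 per share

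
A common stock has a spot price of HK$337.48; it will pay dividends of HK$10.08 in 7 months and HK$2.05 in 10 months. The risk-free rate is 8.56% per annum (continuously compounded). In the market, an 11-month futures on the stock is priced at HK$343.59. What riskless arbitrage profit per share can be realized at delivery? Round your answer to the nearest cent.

PV(dividends) I = 10.08·e^(−0.0856·7/12) + 2.05·e^(−0.0856·10/12) = 11.4979
Fair futures F* = (S − I)·e^(rT) = (337.48 − 11.4979)·e^0.078467 = 325.9821 × 1.081628 = 352.5914
Market HK$343.59 < fair 352.5914: forward underpriced → reverse cash-and-carry (short the stock, invest proceeds at r, pay the dividends, go long the forward).
Profit at T = |F_mkt − F*| = |343.59 − 352.5914| = HK$9.00 per share

HK$9.00 per share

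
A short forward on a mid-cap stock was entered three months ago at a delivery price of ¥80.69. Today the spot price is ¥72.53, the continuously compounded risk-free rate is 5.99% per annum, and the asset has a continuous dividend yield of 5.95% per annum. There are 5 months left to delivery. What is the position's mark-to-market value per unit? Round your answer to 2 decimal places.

¥7.95

Current fair forward for the remaining 5 months: F = S·e^((r − q)·T), (r − q) = 0.0599 − 0.0595 = 0.0004
F = 72.53 · e^(0.0004 × 5/12) = 72.53 × 1.000167 = 72.5421
Value of long forward = (F − K)·e^(−rT) = (72.5421 − 80.69) · e^(−0.0599·5/12)
= -8.1479 × 0.975351 = -7.95
Short position value = −(long value) = ¥7.95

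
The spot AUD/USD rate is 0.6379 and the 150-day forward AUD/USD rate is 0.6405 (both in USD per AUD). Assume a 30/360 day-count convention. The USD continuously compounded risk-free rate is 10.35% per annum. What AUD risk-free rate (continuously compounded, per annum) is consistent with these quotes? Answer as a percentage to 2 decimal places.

F = S·e^((r_USD − r_AUD)T) ⇒ r_AUD = r_USD − ln(F/S)/T
ln(0.6405/0.6379) = 0.004068; /(150/360) = 0.009763
r_AUD = 0.1035 − 0.009763 = 0.093737
r_AUD = 9.37%

9.37%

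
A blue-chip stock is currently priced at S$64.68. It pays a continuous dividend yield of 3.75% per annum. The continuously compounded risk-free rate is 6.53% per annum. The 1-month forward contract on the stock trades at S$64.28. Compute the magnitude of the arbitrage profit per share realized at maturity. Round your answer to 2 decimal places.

Fair forward: F* = S·e^(carry·T), with carry = (r − q) = 0.0653 − 0.0375 = 0.0278
F* = 64.68 · e^(0.0278 × 1/12) = 64.68 · e^0.002317 = 64.68 × 1.002320 = S$64.8301
Market S$64.28 < fair S$64.8301: forward underpriced → reverse cash-and-carry (short spot, go long the forward).
At maturity, profit = |F_mkt − F*| = |64.28 − 64.8301| = S$0.55 per share

S$0.55 per share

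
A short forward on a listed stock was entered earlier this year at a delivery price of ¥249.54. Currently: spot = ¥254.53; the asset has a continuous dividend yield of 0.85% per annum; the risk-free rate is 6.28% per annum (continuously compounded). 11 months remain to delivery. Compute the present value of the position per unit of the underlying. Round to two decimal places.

Current fair forward for the remaining 11 months: F = S·e^((r − q)·T), (r − q) = 0.0628 − 0.0085 = 0.0543
F = 254.53 · e^(0.0543 × 11/12) = 254.53 × 1.051035 = 267.5199
Value of long forward = (F − K)·e^(−rT) = (267.5199 − 249.54) · e^(−0.0628·11/12)
= 17.9799 × 0.944059 = 16.97
Short position value = −(long value) = -¥16.97

-¥16.97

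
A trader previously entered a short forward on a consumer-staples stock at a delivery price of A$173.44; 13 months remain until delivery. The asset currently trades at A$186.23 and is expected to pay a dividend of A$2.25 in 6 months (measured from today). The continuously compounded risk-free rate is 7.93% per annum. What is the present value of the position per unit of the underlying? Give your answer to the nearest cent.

-A$24.91

PV(remaining dividends) I = 2.25·e^(−0.0793·6/12) = 2.1625
Current forward F = (S − I)·e^(rT) = (186.23 − 2.1625)·e^(0.0793·13/12) = 184.0675 × 1.089706 = 200.5795
Value (long) = (F − K)·e^(−rT) = (200.5795 − 173.44) × 0.917678 = 24.9053
Short position value = −(long value) = -A$24.91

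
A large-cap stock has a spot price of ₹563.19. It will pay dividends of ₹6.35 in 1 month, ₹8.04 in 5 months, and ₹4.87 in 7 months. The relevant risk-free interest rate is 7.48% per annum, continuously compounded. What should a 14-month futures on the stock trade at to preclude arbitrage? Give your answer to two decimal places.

PV(dividends) I = 6.35·e^(−0.0748·1/12) + 8.04·e^(−0.0748·5/12) + 4.87·e^(−0.0748·7/12)
I = 6.3105 + 7.7933 + 4.6621 = 18.7659
F = (S − I)·e^(rT) = (563.19 − 18.7659) · e^(0.0748·14/12)
= 544.4241 · e^0.087267 = 544.4241 × 1.091188 = ₹594.07

₹594.07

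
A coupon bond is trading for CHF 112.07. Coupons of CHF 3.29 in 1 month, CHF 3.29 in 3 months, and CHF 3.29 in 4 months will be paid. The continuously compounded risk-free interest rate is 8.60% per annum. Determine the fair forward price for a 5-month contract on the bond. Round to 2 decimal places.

PV(coupons) I = 3.29·e^(−0.0860·1/12) + 3.29·e^(−0.0860·3/12) + 3.29·e^(−0.0860·4/12)
I = 3.2665 + 3.2200 + 3.1970 = 9.6835
F = (S − I)·e^(rT) = (112.07 − 9.6835) · e^(0.0860·5/12)
= 102.3865 · e^0.035833 = 102.3865 × 1.036483 = CHF 106.12

CHF 106.12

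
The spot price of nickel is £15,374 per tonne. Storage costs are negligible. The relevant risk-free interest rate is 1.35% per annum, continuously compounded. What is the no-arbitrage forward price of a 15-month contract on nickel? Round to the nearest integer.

F = S·e^(rT) = 15374 · e^(0.0135 × 15/12) = 15374 · e^0.016875
= 15374 × 1.017018 = £15,636 per tonne

£15,636 per tonne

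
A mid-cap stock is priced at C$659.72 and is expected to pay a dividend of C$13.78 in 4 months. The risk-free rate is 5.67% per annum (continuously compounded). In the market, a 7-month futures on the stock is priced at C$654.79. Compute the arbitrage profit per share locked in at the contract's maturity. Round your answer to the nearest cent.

PV(dividends) I = 13.78·e^(−0.0567·4/12) = 13.5220
Fair futures F* = (S − I)·e^(rT) = (659.72 − 13.5220)·e^0.033075 = 646.1980 × 1.033628 = 667.9283
Market C$654.79 < fair 667.9283: forward underpriced → reverse cash-and-carry (short the stock, invest proceeds at r, pay the dividends, go long the forward).
Profit at T = |F_mkt − F*| = |654.79 − 667.9283| = C$13.14 per share

C$13.14 per share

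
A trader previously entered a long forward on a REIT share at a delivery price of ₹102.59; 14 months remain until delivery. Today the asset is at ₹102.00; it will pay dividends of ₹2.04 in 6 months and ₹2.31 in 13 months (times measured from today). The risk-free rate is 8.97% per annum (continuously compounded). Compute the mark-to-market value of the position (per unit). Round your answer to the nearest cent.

PV(remaining dividends) I = 2.04·e^(−0.0897·6/12) + 2.31·e^(−0.0897·13/12) = 4.0466
Current forward F = (S − I)·e^(rT) = (102.00 − 4.0466)·e^(0.0897·14/12) = 97.9534 × 1.110322 = 108.7598
Value (long) = (F − K)·e^(−rT) = (108.7598 − 102.59) × 0.900640 = 5.5568
Value = ₹5.56

₹5.56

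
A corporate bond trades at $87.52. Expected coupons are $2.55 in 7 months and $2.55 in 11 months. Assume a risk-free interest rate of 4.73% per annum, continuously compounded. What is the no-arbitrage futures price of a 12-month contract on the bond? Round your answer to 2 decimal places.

PV(coupons) I = 2.55·e^(−0.0473·7/12) + 2.55·e^(−0.0473·11/12)
I = 2.4806 + 2.4418 = 4.9224
F = (S − I)·e^(rT) = (87.52 − 4.9224) · e^(0.0473·12/12)
= 82.5976 · e^0.047300 = 82.5976 × 1.048436 = $86.60

$86.60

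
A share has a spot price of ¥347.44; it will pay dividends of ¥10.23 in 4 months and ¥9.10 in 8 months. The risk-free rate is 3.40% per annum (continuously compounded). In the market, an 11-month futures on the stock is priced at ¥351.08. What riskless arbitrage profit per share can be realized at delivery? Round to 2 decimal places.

PV(dividends) I = 10.23·e^(−0.0340·4/12) + 9.10·e^(−0.0340·8/12) = 19.0108
Fair futures F* = (S − I)·e^(rT) = (347.44 − 19.0108)·e^0.031167 = 328.4292 × 1.031658 = 338.8266
Market ¥351.08 > fair 338.8266: forward overpriced → cash-and-carry (borrow at r, buy the stock and collect the dividends, short the forward).
Profit at T = |F_mkt − F*| = |351.08 − 338.8266| = ¥12.25 per share

¥12.25 per share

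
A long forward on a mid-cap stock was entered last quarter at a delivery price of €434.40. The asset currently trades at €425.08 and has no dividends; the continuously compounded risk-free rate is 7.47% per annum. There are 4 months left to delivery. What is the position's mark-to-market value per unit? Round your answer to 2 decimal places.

€1.36

Current fair forward for the remaining 4 months: F = S·e^(r·T), r = 0.0747
F = 425.08 · e^(0.0747 × 4/12) = 425.08 × 1.025213 = 435.7975
Value of long forward = (F − K)·e^(−rT) = (435.7975 − 434.40) · e^(−0.0747·4/12)
= 1.3975 × 0.975407 = 1.36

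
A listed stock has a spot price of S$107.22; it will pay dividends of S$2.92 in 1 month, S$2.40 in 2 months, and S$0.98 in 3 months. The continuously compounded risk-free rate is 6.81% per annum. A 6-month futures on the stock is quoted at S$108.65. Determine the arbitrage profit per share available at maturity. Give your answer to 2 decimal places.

S$4.17 per share

PV(dividends) I = 2.92·e^(−0.0681·1/12) + 2.40·e^(−0.0681·2/12) + 0.98·e^(−0.0681·3/12) = 6.2398
Fair futures F* = (S − I)·e^(rT) = (107.22 − 6.2398)·e^0.034050 = 100.9802 × 1.034636 = 104.4778
Market S$108.65 > fair 104.4778: forward overpriced → cash-and-carry (borrow at r, buy the stock and collect the dividends, short the forward).
Profit at T = |F_mkt − F*| = |108.65 − 104.4778| = S$4.17 per share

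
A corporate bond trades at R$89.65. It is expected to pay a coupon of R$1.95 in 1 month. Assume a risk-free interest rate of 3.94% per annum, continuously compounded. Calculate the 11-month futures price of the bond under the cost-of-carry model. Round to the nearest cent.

R$90.93

PV(coupons) I = 1.95·e^(−0.0394·1/12)
I = 1.9436
F = (S − I)·e^(rT) = (89.65 − 1.9436) · e^(0.0394·11/12)
= 87.7064 · e^0.036117 = 87.7064 × 1.036777 = R$90.93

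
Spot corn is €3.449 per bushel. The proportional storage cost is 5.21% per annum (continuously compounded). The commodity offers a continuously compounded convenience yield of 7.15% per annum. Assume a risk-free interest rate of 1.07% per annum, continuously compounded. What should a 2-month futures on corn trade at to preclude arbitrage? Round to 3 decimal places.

Net carry = r + u − y = 0.0107 + 0.0521 − 0.0715 = -0.0087
F = S·e^((r+u−y)T) = 3.449 · e^(-0.0087 × 2/12) = 3.449 · e^-0.001450
= 3.449 × 0.998551 = €3.444 per bushel

€3.444 per bushel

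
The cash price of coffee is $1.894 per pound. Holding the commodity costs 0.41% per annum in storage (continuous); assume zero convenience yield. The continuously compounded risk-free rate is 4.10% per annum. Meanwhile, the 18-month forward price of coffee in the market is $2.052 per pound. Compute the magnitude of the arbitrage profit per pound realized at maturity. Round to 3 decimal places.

$0.025 per pound

Fair forward: F* = S·e^(carry·T), with carry = (r + u) = 0.0410 + 0.0041 = 0.0451
F* = 1.894 · e^(0.0451 × 18/12) = 1.894 · e^0.067650 = 1.894 × 1.069991 = $2.0266
Market $2.052 > fair $2.0266: forward overpriced → cash-and-carry (buy spot, short the forward).
At maturity, profit = |F_mkt − F*| = |2.052 − 2.0266| = $0.025 per pound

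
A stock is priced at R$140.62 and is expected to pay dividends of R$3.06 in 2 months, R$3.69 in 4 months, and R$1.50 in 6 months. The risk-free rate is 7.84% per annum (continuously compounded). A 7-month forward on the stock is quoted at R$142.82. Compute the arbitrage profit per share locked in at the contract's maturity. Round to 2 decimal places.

R$4.05 per share

PV(dividends) I = 3.06·e^(−0.0784·2/12) + 3.69·e^(−0.0784·4/12) + 1.50·e^(−0.0784·6/12) = 8.0574
Fair forward F* = (S − I)·e^(rT) = (140.62 − 8.0574)·e^0.045733 = 132.5626 × 1.046795 = 138.7659
Market R$142.82 > fair 138.7659: forward overpriced → cash-and-carry (borrow at r, buy the stock and collect the dividends, short the forward).
Profit at T = |F_mkt − F*| = |142.82 − 138.7659| = R$4.05 per share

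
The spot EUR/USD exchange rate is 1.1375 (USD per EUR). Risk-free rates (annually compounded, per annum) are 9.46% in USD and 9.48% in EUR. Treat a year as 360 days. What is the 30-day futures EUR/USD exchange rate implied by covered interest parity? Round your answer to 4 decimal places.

By covered interest parity, F = S · (1+r_USD)^T / (1+r_EUR)^T
= 1.1375 × 1.007561 / 1.007576 = 1.1375 × 0.999985
F = 1.1375 USD per EUR

1.1375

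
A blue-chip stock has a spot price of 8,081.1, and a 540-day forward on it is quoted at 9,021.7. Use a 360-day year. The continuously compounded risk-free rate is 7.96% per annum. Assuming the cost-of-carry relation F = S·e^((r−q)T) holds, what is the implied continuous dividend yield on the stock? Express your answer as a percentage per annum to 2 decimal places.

0.62%

From F = S·e^((r−q)T): (r − q) = ln(F/S)/T
ln(9021.7/8081.1) = ln(1.116395) = 0.110105
(r − q) = 0.110105 / (540/360) = 0.073403
q = r − ln(F/S)/T = 0.0796 − 0.073403 = 0.006197
q = 0.62%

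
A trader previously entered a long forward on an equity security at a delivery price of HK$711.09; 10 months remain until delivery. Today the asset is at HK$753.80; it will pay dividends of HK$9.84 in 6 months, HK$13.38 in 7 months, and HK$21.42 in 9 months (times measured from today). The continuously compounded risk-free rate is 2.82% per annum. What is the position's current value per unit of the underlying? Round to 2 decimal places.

PV(remaining dividends) I = 9.84·e^(−0.0282·6/12) + 13.38·e^(−0.0282·7/12) + 21.42·e^(−0.0282·9/12) = 43.8357
Current forward F = (S − I)·e^(rT) = (753.80 − 43.8357)·e^(0.0282·10/12) = 709.9643 × 1.023778 = 726.8458
Value (long) = (F − K)·e^(−rT) = (726.8458 − 711.09) × 0.976774 = 15.3899
Value = HK$15.39

HK$15.39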